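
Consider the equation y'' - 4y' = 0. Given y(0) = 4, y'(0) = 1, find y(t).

y = 15/4 + exp(4*t)/4

Characteristic equation r² - 4r = 0 factors as (r - 4)r = 0, so r = 4, 0.
Hence y_h = C1*exp(4*t) + C2.
Apply the initial conditions: y(0) = C1 + C2 = 4 and y'(0) = 4*C1 = 1. Solving gives C1 = 1/4, C2 = 15/4.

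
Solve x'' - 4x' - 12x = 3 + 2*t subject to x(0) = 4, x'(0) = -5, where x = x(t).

x = -7/36 - t/6 + 4*exp(6*t)/9 + 15*exp(-2*t)/4

Characteristic equation r² - 4r - 12 = 0 factors as (r + 2)(r - 6) = 0, so r = -2, 6.
Hence x_h = C1*exp(-2*t) + C2*exp(6*t).
For the particular solution try x_p = A0 + A1*t. Substituting and matching coefficients of each power of t gives A0 = -7/36, A1 = -1/6, so x_p = -7/36 - t/6.
General solution: x = -7/36 - t/6 + C1*exp(-2*t) + C2*exp(6*t).
Apply the initial conditions: x(0) = -7/36 + C1 + C2 = 4 and x'(0) = -1/6 - 2*C1 + 6*C2 = -5. Solving gives C1 = 15/4, C2 = 4/9.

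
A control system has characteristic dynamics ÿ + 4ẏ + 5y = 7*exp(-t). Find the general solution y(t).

Characteristic equation r² + 4r + 5 = 0 has discriminant (4)² - 4·(5) = -4 < 0, so r = -2 ± i.
Hence y_h = C1*cos(t)*exp(-2*t) + C2*exp(-2*t)*sin(t).
Try y_p = A*exp(-t). Substituting into the equation and dividing by exp(-t) gives A = 7/2, so y_p = 7*exp(-t)/2.

y = 7*exp(-t)/2 + C1*cos(t)*exp(-2*t) + C2*exp(-2*t)*sin(t)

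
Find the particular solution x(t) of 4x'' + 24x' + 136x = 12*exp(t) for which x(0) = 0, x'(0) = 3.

Divide through by 4: x'' + 6x' + 34x = 3*exp(t).
Characteristic equation r² + 6r + 34 = 0 has discriminant (6)² - 4·(34) = -100 < 0, so r = -3 ± 5i.
Hence x_h = C1*cos(5*t)*exp(-3*t) + C2*exp(-3*t)*sin(5*t).
Try x_p = A*exp(t). Substituting into the equation and dividing by exp(t) gives A = 3/41, so x_p = 3*exp(t)/41.
General solution: x = 3*exp(t)/41 + C1*cos(5*t)*exp(-3*t) + C2*exp(-3*t)*sin(5*t).
Apply the initial conditions: x(0) = 3/41 + C1 = 0 and x'(0) = 3/41 - 3*C1 + 5*C2 = 3. Solving gives C1 = -3/41, C2 = 111/205.

x = 3*exp(t)/41 - 3*cos(5*t)*exp(-3*t)/41 + 111*exp(-3*t)*sin(5*t)/205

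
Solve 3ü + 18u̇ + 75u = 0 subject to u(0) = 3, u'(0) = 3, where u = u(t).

Divide through by 3: u'' + 6u' + 25u = 0.
Characteristic equation r² + 6r + 25 = 0 has discriminant (6)² - 4·(25) = -64 < 0, so r = -3 ± 4i.
Hence u_h = C1*cos(4*t)*exp(-3*t) + C2*exp(-3*t)*sin(4*t).
Apply the initial conditions: u(0) = C1 = 3 and u'(0) = -3*C1 + 4*C2 = 3. Solving gives C1 = 3, C2 = 3.

u = 3*cos(4*t)*exp(-3*t) + 3*exp(-3*t)*sin(4*t)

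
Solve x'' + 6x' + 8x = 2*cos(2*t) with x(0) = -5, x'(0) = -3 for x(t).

Characteristic equation r² + 6r + 8 = 0 factors as (r + 4)(r + 2) = 0, so r = -4, -2.
Hence x_h = C1*exp(-4*t) + C2*exp(-2*t).
Try x_p = A*cos(2*t) + B*sin(2*t). Substituting and equating the coefficients of cos(2t) and sin(2t) gives A = 1/20, B = 3/20, so x_p = cos(2*t)/20 + 3*sin(2*t)/20.
General solution: x = cos(2*t)/20 + 3*sin(2*t)/20 + C1*exp(-4*t) + C2*exp(-2*t).
Apply the initial conditions: x(0) = 1/20 + C1 + C2 = -5 and x'(0) = 3/10 - 4*C1 - 2*C2 = -3. Solving gives C1 = 67/10, C2 = -47/4.

x = -47*exp(-2*t)/4 + cos(2*t)/20 + 3*sin(2*t)/20 + 67*exp(-4*t)/10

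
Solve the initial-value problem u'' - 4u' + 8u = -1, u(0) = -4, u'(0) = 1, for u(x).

Characteristic equation r² - 4r + 8 = 0 has discriminant (-4)² - 4·(8) = -16 < 0, so r = 2 ± 2i.
Hence u_h = C1*cos(2*x)*exp(2*x) + C2*exp(2*x)*sin(2*x).
For the particular solution try u_p = A0. Substituting and matching coefficients of each power of x gives A0 = -1/8, so u_p = -1/8.
General solution: u = -1/8 + C1*cos(2*x)*exp(2*x) + C2*exp(2*x)*sin(2*x).
Apply the initial conditions: u(0) = -1/8 + C1 = -4 and u'(0) = 2*C1 + 2*C2 = 1. Solving gives C1 = -31/8, C2 = 35/8.

u = -1/8 - 31*cos(2*x)*exp(2*x)/8 + 35*exp(2*x)*sin(2*x)/8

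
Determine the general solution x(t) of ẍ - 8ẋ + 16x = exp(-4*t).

Characteristic equation r² - 8r + 16 = 0 has discriminant (-8)² - 4·(16) = 0, so r = 4 is a repeated root.
Hence x_h = (C1 + C2*t)*exp(4*t).
Try x_p = A*exp(-4*t). Substituting into the equation and dividing by exp(-4*t) gives A = 1/64, so x_p = exp(-4*t)/64.

x = exp(-4*t)/64 + C1*exp(4*t) + C2*t*exp(4*t)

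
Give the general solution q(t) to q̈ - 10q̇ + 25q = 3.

q = 3/25 + C1*exp(5*t) + C2*t*exp(5*t)

Characteristic equation r² - 10r + 25 = 0 has discriminant (-10)² - 4·(25) = 0, so r = 5 is a repeated root.
Hence q_h = (C1 + C2*t)*exp(5*t).
For the particular solution try q_p = A0. Substituting and matching coefficients of each power of t gives A0 = 3/25, so q_p = 3/25.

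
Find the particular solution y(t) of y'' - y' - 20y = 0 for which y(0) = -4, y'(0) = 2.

y = -22*exp(-4*t)/9 - 14*exp(5*t)/9

Characteristic equation r² - r - 20 = 0 factors as (r - 5)(r + 4) = 0, so r = 5, -4.
Hence y_h = C1*exp(5*t) + C2*exp(-4*t).
Apply the initial conditions: y(0) = C1 + C2 = -4 and y'(0) = -4*C2 + 5*C1 = 2. Solving gives C1 = -14/9, C2 = -22/9.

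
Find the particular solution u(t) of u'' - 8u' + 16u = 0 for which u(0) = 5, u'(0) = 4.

Characteristic equation r² - 8r + 16 = 0 has discriminant (-8)² - 4·(16) = 0, so r = 4 is a repeated root.
Hence u_h = (C1 + C2*t)*exp(4*t).
Apply the initial conditions: u(0) = C1 = 5 and u'(0) = C2 + 4*C1 = 4. Solving gives C1 = 5, C2 = -16.

u = 5*exp(4*t) - 16*t*exp(4*t)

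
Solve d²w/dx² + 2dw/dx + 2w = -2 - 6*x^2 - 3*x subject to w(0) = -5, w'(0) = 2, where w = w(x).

w = -5/2 - 3*x**2 + 9*x/2 - 5*exp(-x)*sin(x) - 5*cos(x)*exp(-x)/2

Characteristic equation r² + 2r + 2 = 0 has discriminant (2)² - 4·(2) = -4 < 0, so r = -1 ± i.
Hence w_h = C1*cos(x)*exp(-x) + C2*exp(-x)*sin(x).
For the particular solution try w_p = A0 + A1*x + A2*x^2. Substituting and matching coefficients of each power of x gives A0 = -5/2, A1 = 9/2, A2 = -3, so w_p = -5/2 - 3*x^2 + 9*x/2.
General solution: w = -5/2 - 3*x^2 + 9*x/2 + C1*cos(x)*exp(-x) + C2*exp(-x)*sin(x).
Apply the initial conditions: w(0) = -5/2 + C1 = -5 and w'(0) = 9/2 + C2 - C1 = 2. Solving gives C1 = -5/2, C2 = -5.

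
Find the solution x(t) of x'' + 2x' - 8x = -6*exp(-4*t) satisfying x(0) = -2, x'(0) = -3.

x = -2*exp(2*t) + t*exp(-4*t)

Characteristic equation r² + 2r - 8 = 0 factors as (r + 4)(r - 2) = 0, so r = -4, 2.
Hence x_h = C1*exp(-4*t) + C2*exp(2*t).
Since exp(-4*t) solves the homogeneous equation (r = -4 is a root of multiplicity 1), multiply the trial by t. Try x_p = A*t*exp(-4*t). Substituting into the equation and dividing by exp(-4*t) gives A = 1, so x_p = t*exp(-4*t).
General solution: x = C1*exp(-4*t) + C2*exp(2*t) + t*exp(-4*t).
Apply the initial conditions: x(0) = C1 + C2 = -2 and x'(0) = 1 - 4*C1 + 2*C2 = -3. Solving gives C1 = 0, C2 = -2.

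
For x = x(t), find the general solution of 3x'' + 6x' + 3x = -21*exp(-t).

x = C1*exp(-t) - 7*t**2*exp(-t)/2 + C2*t*exp(-t)

Divide through by 3: x'' + 2x' + x = -7*exp(-t).
Characteristic equation r² + 2r + 1 = 0 has discriminant (2)² - 4·(1) = 0, so r = -1 is a repeated root.
Hence x_h = (C1 + C2*t)*exp(-t).
Since exp(-t) solves the homogeneous equation (r = -1 is a root of multiplicity 2), multiply the trial by t^2. Try x_p = A*t^2*exp(-t). Substituting into the equation and dividing by exp(-t) gives A = -7/2, so x_p = -7*t^2*exp(-t)/2.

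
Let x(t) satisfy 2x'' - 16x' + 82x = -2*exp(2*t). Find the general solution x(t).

Divide through by 2: x'' - 8x' + 41x = -exp(2*t).
Characteristic equation r² - 8r + 41 = 0 has discriminant (-8)² - 4·(41) = -100 < 0, so r = 4 ± 5i.
Hence x_h = C1*cos(5*t)*exp(4*t) + C2*exp(4*t)*sin(5*t).
Try x_p = A*exp(2*t). Substituting into the equation and dividing by exp(2*t) gives A = -1/29, so x_p = -exp(2*t)/29.

x = -exp(2*t)/29 + C1*cos(5*t)*exp(4*t) + C2*exp(4*t)*sin(5*t)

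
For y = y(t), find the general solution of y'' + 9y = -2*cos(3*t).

y = C1*cos(3*t) + C2*sin(3*t) - t*sin(3*t)/3

Characteristic equation r² + 9 = 0 has discriminant (0)² - 4·(9) = -36 < 0, so r = ± 3i.
Hence y_h = C1*cos(3*t) + C2*sin(3*t).
Since ±3i are characteristic roots, multiply the trial by t. Try y_p = t*(A*cos(3*t) + B*sin(3*t)). Substituting and equating the coefficients of cos(3t) and sin(3t) gives A = 0, B = -1/3, so y_p = -t*sin(3*t)/3.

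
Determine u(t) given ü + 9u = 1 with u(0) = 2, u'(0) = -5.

u = 1/9 - 5*sin(3*t)/3 + 17*cos(3*t)/9

Characteristic equation r² + 9 = 0 has discriminant (0)² - 4·(9) = -36 < 0, so r = ± 3i.
Hence u_h = C1*cos(3*t) + C2*sin(3*t).
For the particular solution try u_p = A0. Substituting and matching coefficients of each power of t gives A0 = 1/9, so u_p = 1/9.
General solution: u = 1/9 + C1*cos(3*t) + C2*sin(3*t).
Apply the initial conditions: u(0) = 1/9 + C1 = 2 and u'(0) = 3*C2 = -5. Solving gives C1 = 17/9, C2 = -5/3.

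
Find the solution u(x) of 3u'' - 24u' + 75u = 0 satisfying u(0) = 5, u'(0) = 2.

Divide through by 3: u'' - 8u' + 25u = 0.
Characteristic equation r² - 8r + 25 = 0 has discriminant (-8)² - 4·(25) = -36 < 0, so r = 4 ± 3i.
Hence u_h = C1*cos(3*x)*exp(4*x) + C2*exp(4*x)*sin(3*x).
Apply the initial conditions: u(0) = C1 = 5 and u'(0) = 3*C2 + 4*C1 = 2. Solving gives C1 = 5, C2 = -6.

u = -6*exp(4*x)*sin(3*x) + 5*cos(3*x)*exp(4*x)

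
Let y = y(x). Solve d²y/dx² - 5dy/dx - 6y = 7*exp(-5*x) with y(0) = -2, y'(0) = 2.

Characteristic equation r² - 5r - 6 = 0 factors as (r + 1)(r - 6) = 0, so r = -1, 6.
Hence y_h = C1*exp(-x) + C2*exp(6*x).
Try y_p = A*exp(-5*x). Substituting into the equation and dividing by exp(-5*x) gives A = 7/44, so y_p = 7*exp(-5*x)/44.
General solution: y = 7*exp(-5*x)/44 + C1*exp(-x) + C2*exp(6*x).
Apply the initial conditions: y(0) = 7/44 + C1 + C2 = -2 and y'(0) = -35/44 - C1 + 6*C2 = 2. Solving gives C1 = -9/4, C2 = 1/11.

y = -9*exp(-x)/4 + exp(6*x)/11 + 7*exp(-5*x)/44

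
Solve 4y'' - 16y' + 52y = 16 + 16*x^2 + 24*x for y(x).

y = 1012/2197 + 4*x**2/13 + 110*x/169 + C1*cos(3*x)*exp(2*x) + C2*exp(2*x)*sin(3*x)

Divide through by 4: y'' - 4y' + 13y = 4 + 4*x^2 + 6*x.
Characteristic equation r² - 4r + 13 = 0 has discriminant (-4)² - 4·(13) = -36 < 0, so r = 2 ± 3i.
Hence y_h = C1*cos(3*x)*exp(2*x) + C2*exp(2*x)*sin(3*x).
For the particular solution try y_p = A0 + A1*x + A2*x^2. Substituting and matching coefficients of each power of x gives A0 = 1012/2197, A1 = 110/169, A2 = 4/13, so y_p = 1012/2197 + 4*x^2/13 + 110*x/169.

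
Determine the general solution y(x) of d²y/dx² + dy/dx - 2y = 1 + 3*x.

Characteristic equation r² + r - 2 = 0 factors as (r - 1)(r + 2) = 0, so r = 1, -2.
Hence y_h = C1*exp(x) + C2*exp(-2*x).
For the particular solution try y_p = A0 + A1*x. Substituting and matching coefficients of each power of x gives A0 = -5/4, A1 = -3/2, so y_p = -5/4 - 3*x/2.

y = -5/4 - 3*x/2 + C1*exp(x) + C2*exp(-2*x)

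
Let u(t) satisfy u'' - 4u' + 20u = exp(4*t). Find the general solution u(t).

u = exp(4*t)/20 + C1*cos(4*t)*exp(2*t) + C2*exp(2*t)*sin(4*t)

Characteristic equation r² - 4r + 20 = 0 has discriminant (-4)² - 4·(20) = -64 < 0, so r = 2 ± 4i.
Hence u_h = C1*cos(4*t)*exp(2*t) + C2*exp(2*t)*sin(4*t).
Try u_p = A*exp(4*t). Substituting into the equation and dividing by exp(4*t) gives A = 1/20, so u_p = exp(4*t)/20.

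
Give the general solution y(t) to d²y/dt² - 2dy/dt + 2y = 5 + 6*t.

y = 11/2 + 3*t + C1*cos(t)*exp(t) + C2*exp(t)*sin(t)

Characteristic equation r² - 2r + 2 = 0 has discriminant (-2)² - 4·(2) = -4 < 0, so r = 1 ± i.
Hence y_h = C1*cos(t)*exp(t) + C2*exp(t)*sin(t).
For the particular solution try y_p = A0 + A1*t. Substituting and matching coefficients of each power of t gives A0 = 11/2, A1 = 3, so y_p = 11/2 + 3*t.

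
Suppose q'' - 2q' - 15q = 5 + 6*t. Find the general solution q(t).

Characteristic equation r² - 2r - 15 = 0 factors as (r + 3)(r - 5) = 0, so r = -3, 5.
Hence q_h = C1*exp(-3*t) + C2*exp(5*t).
For the particular solution try q_p = A0 + A1*t. Substituting and matching coefficients of each power of t gives A0 = -7/25, A1 = -2/5, so q_p = -7/25 - 2*t/5.

q = -7/25 - 2*t/5 + C1*exp(-3*t) + C2*exp(5*t)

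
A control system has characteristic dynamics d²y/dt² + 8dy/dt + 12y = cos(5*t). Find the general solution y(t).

y = -13*cos(5*t)/1769 + 40*sin(5*t)/1769 + C1*exp(-2*t) + C2*exp(-6*t)

Characteristic equation r² + 8r + 12 = 0 factors as (r + 2)(r + 6) = 0, so r = -2, -6.
Hence y_h = C1*exp(-2*t) + C2*exp(-6*t).
Try y_p = A*cos(5*t) + B*sin(5*t). Substituting and equating the coefficients of cos(5t) and sin(5t) gives A = -13/1769, B = 40/1769, so y_p = -13*cos(5*t)/1769 + 40*sin(5*t)/1769.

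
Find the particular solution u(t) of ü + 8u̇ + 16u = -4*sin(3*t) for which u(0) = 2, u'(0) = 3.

u = -28*sin(3*t)/625 + 96*cos(3*t)/625 + 1154*exp(-4*t)/625 + 263*t*exp(-4*t)/25

Characteristic equation r² + 8r + 16 = 0 has discriminant (8)² - 4·(16) = 0, so r = -4 is a repeated root.
Hence u_h = (C1 + C2*t)*exp(-4*t).
Try u_p = A*cos(3*t) + B*sin(3*t). Substituting and equating the coefficients of cos(3t) and sin(3t) gives A = 96/625, B = -28/625, so u_p = -28*sin(3*t)/625 + 96*cos(3*t)/625.
General solution: u = -28*sin(3*t)/625 + 96*cos(3*t)/625 + C1*exp(-4*t) + C2*t*exp(-4*t).
Apply the initial conditions: u(0) = 96/625 + C1 = 2 and u'(0) = -84/625 + C2 - 4*C1 = 3. Solving gives C1 = 1154/625, C2 = 263/25.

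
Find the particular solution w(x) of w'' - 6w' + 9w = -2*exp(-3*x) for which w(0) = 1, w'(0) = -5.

Characteristic equation r² - 6r + 9 = 0 has discriminant (-6)² - 4·(9) = 0, so r = 3 is a repeated root.
Hence w_h = (C1 + C2*x)*exp(3*x).
Try w_p = A*exp(-3*x). Substituting into the equation and dividing by exp(-3*x) gives A = -1/18, so w_p = -exp(-3*x)/18.
General solution: w = -exp(-3*x)/18 + C1*exp(3*x) + C2*x*exp(3*x).
Apply the initial conditions: w(0) = -1/18 + C1 = 1 and w'(0) = 1/6 + C2 + 3*C1 = -5. Solving gives C1 = 19/18, C2 = -25/3.

w = -exp(-3*x)/18 + 19*exp(3*x)/18 - 25*x*exp(3*x)/3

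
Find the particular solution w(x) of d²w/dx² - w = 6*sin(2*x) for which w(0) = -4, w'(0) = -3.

Characteristic equation r² - 1 = 0 factors as (r - 1)(r + 1) = 0, so r = 1, -1.
Hence w_h = C1*exp(x) + C2*exp(-x).
Try w_p = A*cos(2*x) + B*sin(2*x). Substituting and equating the coefficients of cos(2x) and sin(2x) gives A = 0, B = -6/5, so w_p = -6*sin(2*x)/5.
General solution: w = -6*sin(2*x)/5 + C1*exp(x) + C2*exp(-x).
Apply the initial conditions: w(0) = C1 + C2 = -4 and w'(0) = -12/5 + C1 - C2 = -3. Solving gives C1 = -23/10, C2 = -17/10.

w = -23*exp(x)/10 - 17*exp(-x)/10 - 6*sin(2*x)/5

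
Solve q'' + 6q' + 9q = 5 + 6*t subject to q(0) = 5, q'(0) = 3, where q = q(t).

Characteristic equation r² + 6r + 9 = 0 has discriminant (6)² - 4·(9) = 0, so r = -3 is a repeated root.
Hence q_h = (C1 + C2*t)*exp(-3*t).
For the particular solution try q_p = A0 + A1*t. Substituting and matching coefficients of each power of t gives A0 = 1/9, A1 = 2/3, so q_p = 1/9 + 2*t/3.
General solution: q = 1/9 + 2*t/3 + C1*exp(-3*t) + C2*t*exp(-3*t).
Apply the initial conditions: q(0) = 1/9 + C1 = 5 and q'(0) = 2/3 + C2 - 3*C1 = 3. Solving gives C1 = 44/9, C2 = 17.

q = 1/9 + 2*t/3 + 44*exp(-3*t)/9 + 17*t*exp(-3*t)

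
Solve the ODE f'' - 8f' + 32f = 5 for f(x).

Characteristic equation r² - 8r + 32 = 0 has discriminant (-8)² - 4·(32) = -64 < 0, so r = 4 ± 4i.
Hence f_h = C1*cos(4*x)*exp(4*x) + C2*exp(4*x)*sin(4*x).
For the particular solution try f_p = A0. Substituting and matching coefficients of each power of x gives A0 = 5/32, so f_p = 5/32.

f = 5/32 + C1*cos(4*x)*exp(4*x) + C2*exp(4*x)*sin(4*x)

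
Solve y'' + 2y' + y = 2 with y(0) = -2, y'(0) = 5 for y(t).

y = 2 - 4*exp(-t) + t*exp(-t)

Characteristic equation r² + 2r + 1 = 0 has discriminant (2)² - 4·(1) = 0, so r = -1 is a repeated root.
Hence y_h = (C1 + C2*t)*exp(-t).
For the particular solution try y_p = A0. Substituting and matching coefficients of each power of t gives A0 = 2, so y_p = 2.
General solution: y = 2 + C1*exp(-t) + C2*t*exp(-t).
Apply the initial conditions: y(0) = 2 + C1 = -2 and y'(0) = C2 - C1 = 5. Solving gives C1 = -4, C2 = 1.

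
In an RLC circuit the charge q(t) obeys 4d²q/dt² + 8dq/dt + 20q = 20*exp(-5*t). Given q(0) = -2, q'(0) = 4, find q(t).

q = exp(-5*t)/4 - 9*cos(2*t)*exp(-t)/4 + 3*exp(-t)*sin(2*t)/2

Divide through by 4: q'' + 2q' + 5q = 5*exp(-5*t).
Characteristic equation r² + 2r + 5 = 0 has discriminant (2)² - 4·(5) = -16 < 0, so r = -1 ± 2i.
Hence q_h = C1*cos(2*t)*exp(-t) + C2*exp(-t)*sin(2*t).
Try q_p = A*exp(-5*t). Substituting into the equation and dividing by exp(-5*t) gives A = 1/4, so q_p = exp(-5*t)/4.
General solution: q = exp(-5*t)/4 + C1*cos(2*t)*exp(-t) + C2*exp(-t)*sin(2*t).
Apply the initial conditions: q(0) = 1/4 + C1 = -2 and q'(0) = -5/4 - C1 + 2*C2 = 4. Solving gives C1 = -9/4, C2 = 3/2.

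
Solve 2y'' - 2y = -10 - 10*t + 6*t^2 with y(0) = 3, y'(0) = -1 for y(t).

Divide through by 2: y'' - y = -5 - 5*t + 3*t^2.
Characteristic equation r² - 1 = 0 factors as (r - 1)(r + 1) = 0, so r = 1, -1.
Hence y_h = C1*exp(t) + C2*exp(-t).
For the particular solution try y_p = A0 + A1*t + A2*t^2. Substituting and matching coefficients of each power of t gives A0 = -1, A1 = 5, A2 = -3, so y_p = -1 - 3*t^2 + 5*t.
General solution: y = -1 - 3*t^2 + 5*t + C1*exp(t) + C2*exp(-t).
Apply the initial conditions: y(0) = -1 + C1 + C2 = 3 and y'(0) = 5 + C1 - C2 = -1. Solving gives C1 = -1, C2 = 5.

y = -1 - exp(t) - 3*t**2 + 5*t + 5*exp(-t)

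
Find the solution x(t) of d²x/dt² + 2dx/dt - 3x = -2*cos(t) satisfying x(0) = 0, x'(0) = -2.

Characteristic equation r² + 2r - 3 = 0 factors as (r - 1)(r + 3) = 0, so r = 1, -3.
Hence x_h = C1*exp(t) + C2*exp(-3*t).
Try x_p = A*cos(t) + B*sin(t). Substituting and equating the coefficients of cos(t) and sin(t) gives A = 2/5, B = -1/5, so x_p = -sin(t)/5 + 2*cos(t)/5.
General solution: x = -sin(t)/5 + 2*cos(t)/5 + C1*exp(t) + C2*exp(-3*t).
Apply the initial conditions: x(0) = 2/5 + C1 + C2 = 0 and x'(0) = -1/5 + C1 - 3*C2 = -2. Solving gives C1 = -3/4, C2 = 7/20.

x = -3*exp(t)/4 - sin(t)/5 + 2*cos(t)/5 + 7*exp(-3*t)/20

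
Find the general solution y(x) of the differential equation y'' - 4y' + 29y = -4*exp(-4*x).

Characteristic equation r² - 4r + 29 = 0 has discriminant (-4)² - 4·(29) = -100 < 0, so r = 2 ± 5i.
Hence y_h = C1*cos(5*x)*exp(2*x) + C2*exp(2*x)*sin(5*x).
Try y_p = A*exp(-4*x). Substituting into the equation and dividing by exp(-4*x) gives A = -4/61, so y_p = -4*exp(-4*x)/61.

y = -4*exp(-4*x)/61 + C1*cos(5*x)*exp(2*x) + C2*exp(2*x)*sin(5*x)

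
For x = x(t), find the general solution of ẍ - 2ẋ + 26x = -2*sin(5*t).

Characteristic equation r² - 2r + 26 = 0 has discriminant (-2)² - 4·(26) = -100 < 0, so r = 1 ± 5i.
Hence x_h = C1*cos(5*t)*exp(t) + C2*exp(t)*sin(5*t).
Try x_p = A*cos(5*t) + B*sin(5*t). Substituting and equating the coefficients of cos(5t) and sin(5t) gives A = -20/101, B = -2/101, so x_p = -20*cos(5*t)/101 - 2*sin(5*t)/101.

x = -20*cos(5*t)/101 - 2*sin(5*t)/101 + C1*cos(5*t)*exp(t) + C2*exp(t)*sin(5*t)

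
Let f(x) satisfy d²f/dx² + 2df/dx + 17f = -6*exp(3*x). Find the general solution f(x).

f = -3*exp(3*x)/16 + C1*cos(4*x)*exp(-x) + C2*exp(-x)*sin(4*x)

Characteristic equation r² + 2r + 17 = 0 has discriminant (2)² - 4·(17) = -64 < 0, so r = -1 ± 4i.
Hence f_h = C1*cos(4*x)*exp(-x) + C2*exp(-x)*sin(4*x).
Try f_p = A*exp(3*x). Substituting into the equation and dividing by exp(3*x) gives A = -3/16, so f_p = -3*exp(3*x)/16.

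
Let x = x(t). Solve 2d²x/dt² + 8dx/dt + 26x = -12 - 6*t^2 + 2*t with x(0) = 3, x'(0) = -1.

Divide through by 2: x'' + 4x' + 13x = -6 + t - 3*t^2.
Characteristic equation r² + 4r + 13 = 0 has discriminant (4)² - 4·(13) = -36 < 0, so r = -2 ± 3i.
Hence x_h = C1*cos(3*t)*exp(-2*t) + C2*exp(-2*t)*sin(3*t).
For the particular solution try x_p = A0 + A1*t + A2*t^2. Substituting and matching coefficients of each power of t gives A0 = -1084/2197, A1 = 37/169, A2 = -3/13, so x_p = -1084/2197 - 3*t^2/13 + 37*t/169.
General solution: x = -1084/2197 - 3*t^2/13 + 37*t/169 + C1*cos(3*t)*exp(-2*t) + C2*exp(-2*t)*sin(3*t).
Apply the initial conditions: x(0) = -1084/2197 + C1 = 3 and x'(0) = 37/169 - 2*C1 + 3*C2 = -1. Solving gives C1 = 7675/2197, C2 = 4224/2197.

x = -1084/2197 - 3*t**2/13 + 37*t/169 + 4224*exp(-2*t)*sin(3*t)/2197 + 7675*cos(3*t)*exp(-2*t)/2197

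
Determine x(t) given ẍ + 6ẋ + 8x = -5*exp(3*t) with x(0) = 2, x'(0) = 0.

x = -33*exp(-4*t)/14 - exp(3*t)/7 + 9*exp(-2*t)/2

Characteristic equation r² + 6r + 8 = 0 factors as (r + 2)(r + 4) = 0, so r = -2, -4.
Hence x_h = C1*exp(-2*t) + C2*exp(-4*t).
Try x_p = A*exp(3*t). Substituting into the equation and dividing by exp(3*t) gives A = -1/7, so x_p = -exp(3*t)/7.
General solution: x = -exp(3*t)/7 + C1*exp(-2*t) + C2*exp(-4*t).
Apply the initial conditions: x(0) = -1/7 + C1 + C2 = 2 and x'(0) = -3/7 - 4*C2 - 2*C1 = 0. Solving gives C1 = 9/2, C2 = -33/14.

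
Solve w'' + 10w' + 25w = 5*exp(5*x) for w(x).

w = exp(5*x)/20 + C1*exp(-5*x) + C2*x*exp(-5*x)

Characteristic equation r² + 10r + 25 = 0 has discriminant (10)² - 4·(25) = 0, so r = -5 is a repeated root.
Hence w_h = (C1 + C2*x)*exp(-5*x).
Try w_p = A*exp(5*x). Substituting into the equation and dividing by exp(5*x) gives A = 1/20, so w_p = exp(5*x)/20.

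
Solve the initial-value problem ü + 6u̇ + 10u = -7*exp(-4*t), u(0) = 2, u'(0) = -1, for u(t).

Characteristic equation r² + 6r + 10 = 0 has discriminant (6)² - 4·(10) = -4 < 0, so r = -3 ± i.
Hence u_h = C1*cos(t)*exp(-3*t) + C2*exp(-3*t)*sin(t).
Try u_p = A*exp(-4*t). Substituting into the equation and dividing by exp(-4*t) gives A = -7/2, so u_p = -7*exp(-4*t)/2.
General solution: u = -7*exp(-4*t)/2 + C1*cos(t)*exp(-3*t) + C2*exp(-3*t)*sin(t).
Apply the initial conditions: u(0) = -7/2 + C1 = 2 and u'(0) = 14 + C2 - 3*C1 = -1. Solving gives C1 = 11/2, C2 = 3/2.

u = -7*exp(-4*t)/2 + 3*exp(-3*t)*sin(t)/2 + 11*cos(t)*exp(-3*t)/2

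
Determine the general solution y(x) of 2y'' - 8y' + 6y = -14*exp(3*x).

y = C1*exp(x) + C2*exp(3*x) - 7*x*exp(3*x)/2

Divide through by 2: y'' - 4y' + 3y = -7*exp(3*x).
Characteristic equation r² - 4r + 3 = 0 factors as (r - 1)(r - 3) = 0, so r = 1, 3.
Hence y_h = C1*exp(x) + C2*exp(3*x).
Since exp(3*x) solves the homogeneous equation (r = 3 is a root of multiplicity 1), multiply the trial by x. Try y_p = A*x*exp(3*x). Substituting into the equation and dividing by exp(3*x) gives A = -7/2, so y_p = -7*x*exp(3*x)/2.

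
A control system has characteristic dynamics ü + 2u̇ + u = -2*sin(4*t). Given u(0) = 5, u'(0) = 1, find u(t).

u = 16*cos(4*t)/289 + 30*sin(4*t)/289 + 1429*exp(-t)/289 + 94*t*exp(-t)/17

Characteristic equation r² + 2r + 1 = 0 has discriminant (2)² - 4·(1) = 0, so r = -1 is a repeated root.
Hence u_h = (C1 + C2*t)*exp(-t).
Try u_p = A*cos(4*t) + B*sin(4*t). Substituting and equating the coefficients of cos(4t) and sin(4t) gives A = 16/289, B = 30/289, so u_p = 16*cos(4*t)/289 + 30*sin(4*t)/289.
General solution: u = 16*cos(4*t)/289 + 30*sin(4*t)/289 + C1*exp(-t) + C2*t*exp(-t).
Apply the initial conditions: u(0) = 16/289 + C1 = 5 and u'(0) = 120/289 + C2 - C1 = 1. Solving gives C1 = 1429/289, C2 = 94/17.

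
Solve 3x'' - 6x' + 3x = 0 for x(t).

x = C1*exp(t) + C2*t*exp(t)

Divide through by 3: x'' - 2x' + x = 0.
Characteristic equation r² - 2r + 1 = 0 has discriminant (-2)² - 4·(1) = 0, so r = 1 is a repeated root.
Hence x_h = (C1 + C2*t)*exp(t).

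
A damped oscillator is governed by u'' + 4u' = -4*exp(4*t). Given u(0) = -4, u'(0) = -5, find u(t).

Characteristic equation r² + 4r = 0 factors as (r + 4)r = 0, so r = -4, 0.
Hence u_h = C1*exp(-4*t) + C2.
Try u_p = A*exp(4*t). Substituting into the equation and dividing by exp(4*t) gives A = -1/8, so u_p = -exp(4*t)/8.
General solution: u = C2 - exp(4*t)/8 + C1*exp(-4*t).
Apply the initial conditions: u(0) = -1/8 + C1 + C2 = -4 and u'(0) = -1/2 - 4*C1 = -5. Solving gives C1 = 9/8, C2 = -5.

u = -5 - exp(4*t)/8 + 9*exp(-4*t)/8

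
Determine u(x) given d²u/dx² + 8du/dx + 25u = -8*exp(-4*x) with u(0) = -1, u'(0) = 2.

Characteristic equation r² + 8r + 25 = 0 has discriminant (8)² - 4·(25) = -36 < 0, so r = -4 ± 3i.
Hence u_h = C1*cos(3*x)*exp(-4*x) + C2*exp(-4*x)*sin(3*x).
Try u_p = A*exp(-4*x). Substituting into the equation and dividing by exp(-4*x) gives A = -8/9, so u_p = -8*exp(-4*x)/9.
General solution: u = -8*exp(-4*x)/9 + C1*cos(3*x)*exp(-4*x) + C2*exp(-4*x)*sin(3*x).
Apply the initial conditions: u(0) = -8/9 + C1 = -1 and u'(0) = 32/9 - 4*C1 + 3*C2 = 2. Solving gives C1 = -1/9, C2 = -2/3.

u = -8*exp(-4*x)/9 - 2*exp(-4*x)*sin(3*x)/3 - cos(3*x)*exp(-4*x)/9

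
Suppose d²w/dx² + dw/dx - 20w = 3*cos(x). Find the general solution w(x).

w = -63*cos(x)/442 + 3*sin(x)/442 + C1*exp(4*x) + C2*exp(-5*x)

Characteristic equation r² + r - 20 = 0 factors as (r - 4)(r + 5) = 0, so r = 4, -5.
Hence w_h = C1*exp(4*x) + C2*exp(-5*x).
Try w_p = A*cos(x) + B*sin(x). Substituting and equating the coefficients of cos(x) and sin(x) gives A = -63/442, B = 3/442, so w_p = -63*cos(x)/442 + 3*sin(x)/442.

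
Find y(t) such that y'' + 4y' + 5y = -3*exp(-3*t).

y = -3*exp(-3*t)/2 + C1*cos(t)*exp(-2*t) + C2*exp(-2*t)*sin(t)

Characteristic equation r² + 4r + 5 = 0 has discriminant (4)² - 4·(5) = -4 < 0, so r = -2 ± i.
Hence y_h = C1*cos(t)*exp(-2*t) + C2*exp(-2*t)*sin(t).
Try y_p = A*exp(-3*t). Substituting into the equation and dividing by exp(-3*t) gives A = -3/2, so y_p = -3*exp(-3*t)/2.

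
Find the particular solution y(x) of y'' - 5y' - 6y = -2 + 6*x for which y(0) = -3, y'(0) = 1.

y = 7/6 - x - 27*exp(-x)/7 - 13*exp(6*x)/42

Characteristic equation r² - 5r - 6 = 0 factors as (r - 6)(r + 1) = 0, so r = 6, -1.
Hence y_h = C1*exp(6*x) + C2*exp(-x).
For the particular solution try y_p = A0 + A1*x. Substituting and matching coefficients of each power of x gives A0 = 7/6, A1 = -1, so y_p = 7/6 - x.
General solution: y = 7/6 - x + C1*exp(6*x) + C2*exp(-x).
Apply the initial conditions: y(0) = 7/6 + C1 + C2 = -3 and y'(0) = -1 - C2 + 6*C1 = 1. Solving gives C1 = -13/42, C2 = -27/7.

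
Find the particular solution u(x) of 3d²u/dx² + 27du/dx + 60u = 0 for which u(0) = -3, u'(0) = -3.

u = -18*exp(-4*x) + 15*exp(-5*x)

Divide through by 3: u'' + 9u' + 20u = 0.
Characteristic equation r² + 9r + 20 = 0 factors as (r + 4)(r + 5) = 0, so r = -4, -5.
Hence u_h = C1*exp(-4*x) + C2*exp(-5*x).
Apply the initial conditions: u(0) = C1 + C2 = -3 and u'(0) = -5*C2 - 4*C1 = -3. Solving gives C1 = -18, C2 = 15.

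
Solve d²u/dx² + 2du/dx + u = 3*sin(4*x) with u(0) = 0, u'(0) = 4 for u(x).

Characteristic equation r² + 2r + 1 = 0 has discriminant (2)² - 4·(1) = 0, so r = -1 is a repeated root.
Hence u_h = (C1 + C2*x)*exp(-x).
Try u_p = A*cos(4*x) + B*sin(4*x). Substituting and equating the coefficients of cos(4x) and sin(4x) gives A = -24/289, B = -45/289, so u_p = -45*sin(4*x)/289 - 24*cos(4*x)/289.
General solution: u = -45*sin(4*x)/289 - 24*cos(4*x)/289 + C1*exp(-x) + C2*x*exp(-x).
Apply the initial conditions: u(0) = -24/289 + C1 = 0 and u'(0) = -180/289 + C2 - C1 = 4. Solving gives C1 = 24/289, C2 = 80/17.

u = -45*sin(4*x)/289 - 24*cos(4*x)/289 + 24*exp(-x)/289 + 80*x*exp(-x)/17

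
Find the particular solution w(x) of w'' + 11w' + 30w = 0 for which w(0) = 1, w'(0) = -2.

w = -3*exp(-6*x) + 4*exp(-5*x)

Characteristic equation r² + 11r + 30 = 0 factors as (r + 6)(r + 5) = 0, so r = -6, -5.
Hence w_h = C1*exp(-6*x) + C2*exp(-5*x).
Apply the initial conditions: w(0) = C1 + C2 = 1 and w'(0) = -6*C1 - 5*C2 = -2. Solving gives C1 = -3, C2 = 4.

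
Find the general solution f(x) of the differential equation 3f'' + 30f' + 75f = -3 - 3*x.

f = -3/125 - x/25 + C1*exp(-5*x) + C2*x*exp(-5*x)

Divide through by 3: f'' + 10f' + 25f = -1 - x.
Characteristic equation r² + 10r + 25 = 0 has discriminant (10)² - 4·(25) = 0, so r = -5 is a repeated root.
Hence f_h = (C1 + C2*x)*exp(-5*x).
For the particular solution try f_p = A0 + A1*x. Substituting and matching coefficients of each power of x gives A0 = -3/125, A1 = -1/25, so f_p = -3/125 - x/25.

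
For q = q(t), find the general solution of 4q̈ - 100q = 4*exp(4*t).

q = -exp(4*t)/9 + C1*exp(-5*t) + C2*exp(5*t)

Divide through by 4: q'' - 25q = exp(4*t).
Characteristic equation r² - 25 = 0 factors as (r + 5)(r - 5) = 0, so r = -5, 5.
Hence q_h = C1*exp(-5*t) + C2*exp(5*t).
Try q_p = A*exp(4*t). Substituting into the equation and dividing by exp(4*t) gives A = -1/9, so q_p = -exp(4*t)/9.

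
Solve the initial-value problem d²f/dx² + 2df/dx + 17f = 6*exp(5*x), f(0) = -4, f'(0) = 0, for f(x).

Characteristic equation r² + 2r + 17 = 0 has discriminant (2)² - 4·(17) = -64 < 0, so r = -1 ± 4i.
Hence f_h = C1*cos(4*x)*exp(-x) + C2*exp(-x)*sin(4*x).
Try f_p = A*exp(5*x). Substituting into the equation and dividing by exp(5*x) gives A = 3/26, so f_p = 3*exp(5*x)/26.
General solution: f = 3*exp(5*x)/26 + C1*cos(4*x)*exp(-x) + C2*exp(-x)*sin(4*x).
Apply the initial conditions: f(0) = 3/26 + C1 = -4 and f'(0) = 15/26 - C1 + 4*C2 = 0. Solving gives C1 = -107/26, C2 = -61/52.

f = 3*exp(5*x)/26 - 107*cos(4*x)*exp(-x)/26 - 61*exp(-x)*sin(4*x)/52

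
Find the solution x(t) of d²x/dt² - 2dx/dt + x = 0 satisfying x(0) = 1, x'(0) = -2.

Characteristic equation r² - 2r + 1 = 0 has discriminant (-2)² - 4·(1) = 0, so r = 1 is a repeated root.
Hence x_h = (C1 + C2*t)*exp(t).
Apply the initial conditions: x(0) = C1 = 1 and x'(0) = C1 + C2 = -2. Solving gives C1 = 1, C2 = -3.

x = -3*t*exp(t) + exp(t)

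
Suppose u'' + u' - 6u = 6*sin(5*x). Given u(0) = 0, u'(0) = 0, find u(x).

Characteristic equation r² + r - 6 = 0 factors as (r - 2)(r + 3) = 0, so r = 2, -3.
Hence u_h = C1*exp(2*x) + C2*exp(-3*x).
Try u_p = A*cos(5*x) + B*sin(5*x). Substituting and equating the coefficients of cos(5x) and sin(5x) gives A = -15/493, B = -93/493, so u_p = -93*sin(5*x)/493 - 15*cos(5*x)/493.
General solution: u = -93*sin(5*x)/493 - 15*cos(5*x)/493 + C1*exp(2*x) + C2*exp(-3*x).
Apply the initial conditions: u(0) = -15/493 + C1 + C2 = 0 and u'(0) = -465/493 - 3*C2 + 2*C1 = 0. Solving gives C1 = 6/29, C2 = -3/17.

u = -93*sin(5*x)/493 - 15*cos(5*x)/493 - 3*exp(-3*x)/17 + 6*exp(2*x)/29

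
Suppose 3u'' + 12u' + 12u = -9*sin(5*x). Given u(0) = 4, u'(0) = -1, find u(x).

Divide through by 3: u'' + 4u' + 4u = -3*sin(5*x).
Characteristic equation r² + 4r + 4 = 0 has discriminant (4)² - 4·(4) = 0, so r = -2 is a repeated root.
Hence u_h = (C1 + C2*x)*exp(-2*x).
Try u_p = A*cos(5*x) + B*sin(5*x). Substituting and equating the coefficients of cos(5x) and sin(5x) gives A = 60/841, B = 63/841, so u_p = 60*cos(5*x)/841 + 63*sin(5*x)/841.
General solution: u = 60*cos(5*x)/841 + 63*sin(5*x)/841 + C1*exp(-2*x) + C2*x*exp(-2*x).
Apply the initial conditions: u(0) = 60/841 + C1 = 4 and u'(0) = 315/841 + C2 - 2*C1 = -1. Solving gives C1 = 3304/841, C2 = 188/29.

u = 60*cos(5*x)/841 + 63*sin(5*x)/841 + 3304*exp(-2*x)/841 + 188*x*exp(-2*x)/29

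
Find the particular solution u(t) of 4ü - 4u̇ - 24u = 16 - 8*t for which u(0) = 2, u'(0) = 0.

Divide through by 4: u'' - u' - 6u = 4 - 2*t.
Characteristic equation r² - r - 6 = 0 factors as (r - 3)(r + 2) = 0, so r = 3, -2.
Hence u_h = C1*exp(3*t) + C2*exp(-2*t).
For the particular solution try u_p = A0 + A1*t. Substituting and matching coefficients of each power of t gives A0 = -13/18, A1 = 1/3, so u_p = -13/18 + t/3.
General solution: u = -13/18 + t/3 + C1*exp(3*t) + C2*exp(-2*t).
Apply the initial conditions: u(0) = -13/18 + C1 + C2 = 2 and u'(0) = 1/3 - 2*C2 + 3*C1 = 0. Solving gives C1 = 46/45, C2 = 17/10.

u = -13/18 + t/3 + 17*exp(-2*t)/10 + 46*exp(3*t)/45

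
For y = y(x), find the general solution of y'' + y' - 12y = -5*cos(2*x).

Characteristic equation r² + r - 12 = 0 factors as (r - 3)(r + 4) = 0, so r = 3, -4.
Hence y_h = C1*exp(3*x) + C2*exp(-4*x).
Try y_p = A*cos(2*x) + B*sin(2*x). Substituting and equating the coefficients of cos(2x) and sin(2x) gives A = 4/13, B = -1/26, so y_p = -sin(2*x)/26 + 4*cos(2*x)/13.

y = -sin(2*x)/26 + 4*cos(2*x)/13 + C1*exp(3*x) + C2*exp(-4*x)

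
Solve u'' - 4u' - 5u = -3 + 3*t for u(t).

Characteristic equation r² - 4r - 5 = 0 factors as (r + 1)(r - 5) = 0, so r = -1, 5.
Hence u_h = C1*exp(-t) + C2*exp(5*t).
For the particular solution try u_p = A0 + A1*t. Substituting and matching coefficients of each power of t gives A0 = 27/25, A1 = -3/5, so u_p = 27/25 - 3*t/5.

u = 27/25 - 3*t/5 + C1*exp(-t) + C2*exp(5*t)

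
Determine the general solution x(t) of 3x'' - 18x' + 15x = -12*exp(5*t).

Divide through by 3: x'' - 6x' + 5x = -4*exp(5*t).
Characteristic equation r² - 6r + 5 = 0 factors as (r - 5)(r - 1) = 0, so r = 5, 1.
Hence x_h = C1*exp(5*t) + C2*exp(t).
Since exp(5*t) solves the homogeneous equation (r = 5 is a root of multiplicity 1), multiply the trial by t. Try x_p = A*t*exp(5*t). Substituting into the equation and dividing by exp(5*t) gives A = -1, so x_p = -t*exp(5*t).

x = C1*exp(5*t) + C2*exp(t) - t*exp(5*t)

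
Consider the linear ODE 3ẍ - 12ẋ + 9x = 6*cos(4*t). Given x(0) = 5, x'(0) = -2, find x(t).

x = -169*exp(3*t)/50 - 32*sin(4*t)/425 - 26*cos(4*t)/425 + 287*exp(t)/34

Divide through by 3: x'' - 4x' + 3x = 2*cos(4*t).
Characteristic equation r² - 4r + 3 = 0 factors as (r - 3)(r - 1) = 0, so r = 3, 1.
Hence x_h = C1*exp(3*t) + C2*exp(t).
Try x_p = A*cos(4*t) + B*sin(4*t). Substituting and equating the coefficients of cos(4t) and sin(4t) gives A = -26/425, B = -32/425, so x_p = -32*sin(4*t)/425 - 26*cos(4*t)/425.
General solution: x = -32*sin(4*t)/425 - 26*cos(4*t)/425 + C1*exp(3*t) + C2*exp(t).
Apply the initial conditions: x(0) = -26/425 + C1 + C2 = 5 and x'(0) = -128/425 + C2 + 3*C1 = -2. Solving gives C1 = -169/50, C2 = 287/34.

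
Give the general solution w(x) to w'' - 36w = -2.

w = 1/18 + C1*exp(6*x) + C2*exp(-6*x)

Characteristic equation r² - 36 = 0 factors as (r - 6)(r + 6) = 0, so r = 6, -6.
Hence w_h = C1*exp(6*x) + C2*exp(-6*x).
For the particular solution try w_p = A0. Substituting and matching coefficients of each power of x gives A0 = 1/18, so w_p = 1/18.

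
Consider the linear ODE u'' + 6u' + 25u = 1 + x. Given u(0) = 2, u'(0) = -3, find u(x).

Characteristic equation r² + 6r + 25 = 0 has discriminant (6)² - 4·(25) = -64 < 0, so r = -3 ± 4i.
Hence u_h = C1*cos(4*x)*exp(-3*x) + C2*exp(-3*x)*sin(4*x).
For the particular solution try u_p = A0 + A1*x. Substituting and matching coefficients of each power of x gives A0 = 19/625, A1 = 1/25, so u_p = 19/625 + x/25.
General solution: u = 19/625 + x/25 + C1*cos(4*x)*exp(-3*x) + C2*exp(-3*x)*sin(4*x).
Apply the initial conditions: u(0) = 19/625 + C1 = 2 and u'(0) = 1/25 - 3*C1 + 4*C2 = -3. Solving gives C1 = 1231/625, C2 = 1793/2500.

u = 19/625 + x/25 + 1231*cos(4*x)*exp(-3*x)/625 + 1793*exp(-3*x)*sin(4*x)/2500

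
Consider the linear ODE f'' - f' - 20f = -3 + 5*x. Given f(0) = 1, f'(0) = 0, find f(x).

Characteristic equation r² - r - 20 = 0 factors as (r + 4)(r - 5) = 0, so r = -4, 5.
Hence f_h = C1*exp(-4*x) + C2*exp(5*x).
For the particular solution try f_p = A0 + A1*x. Substituting and matching coefficients of each power of x gives A0 = 13/80, A1 = -1/4, so f_p = 13/80 - x/4.
General solution: f = 13/80 - x/4 + C1*exp(-4*x) + C2*exp(5*x).
Apply the initial conditions: f(0) = 13/80 + C1 + C2 = 1 and f'(0) = -1/4 - 4*C1 + 5*C2 = 0. Solving gives C1 = 7/16, C2 = 2/5.

f = 13/80 - x/4 + 2*exp(5*x)/5 + 7*exp(-4*x)/16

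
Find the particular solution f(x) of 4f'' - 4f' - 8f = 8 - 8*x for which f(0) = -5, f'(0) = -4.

Divide through by 4: f'' - f' - 2f = 2 - 2*x.
Characteristic equation r² - r - 2 = 0 factors as (r - 2)(r + 1) = 0, so r = 2, -1.
Hence f_h = C1*exp(2*x) + C2*exp(-x).
For the particular solution try f_p = A0 + A1*x. Substituting and matching coefficients of each power of x gives A0 = -3/2, A1 = 1, so f_p = -3/2 + x.
General solution: f = -3/2 + x + C1*exp(2*x) + C2*exp(-x).
Apply the initial conditions: f(0) = -3/2 + C1 + C2 = -5 and f'(0) = 1 - C2 + 2*C1 = -4. Solving gives C1 = -17/6, C2 = -2/3.

f = -3/2 + x - 17*exp(2*x)/6 - 2*exp(-x)/3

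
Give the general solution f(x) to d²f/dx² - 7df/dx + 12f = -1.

f = -1/12 + C1*exp(4*x) + C2*exp(3*x)

Characteristic equation r² - 7r + 12 = 0 factors as (r - 4)(r - 3) = 0, so r = 4, 3.
Hence f_h = C1*exp(4*x) + C2*exp(3*x).
For the particular solution try f_p = A0. Substituting and matching coefficients of each power of x gives A0 = -1/12, so f_p = -1/12.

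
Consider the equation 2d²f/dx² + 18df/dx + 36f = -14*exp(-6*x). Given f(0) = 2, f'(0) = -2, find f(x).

f = -5*exp(-6*x)/9 + 23*exp(-3*x)/9 + 7*x*exp(-6*x)/3

Divide through by 2: f'' + 9f' + 18f = -7*exp(-6*x).
Characteristic equation r² + 9r + 18 = 0 factors as (r + 3)(r + 6) = 0, so r = -3, -6.
Hence f_h = C1*exp(-3*x) + C2*exp(-6*x).
Since exp(-6*x) solves the homogeneous equation (r = -6 is a root of multiplicity 1), multiply the trial by x. Try f_p = A*x*exp(-6*x). Substituting into the equation and dividing by exp(-6*x) gives A = 7/3, so f_p = 7*x*exp(-6*x)/3.
General solution: f = C1*exp(-3*x) + C2*exp(-6*x) + 7*x*exp(-6*x)/3.
Apply the initial conditions: f(0) = C1 + C2 = 2 and f'(0) = 7/3 - 6*C2 - 3*C1 = -2. Solving gives C1 = 23/9, C2 = -5/9.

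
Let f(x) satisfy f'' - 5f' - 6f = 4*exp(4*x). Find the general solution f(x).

Characteristic equation r² - 5r - 6 = 0 factors as (r - 6)(r + 1) = 0, so r = 6, -1.
Hence f_h = C1*exp(6*x) + C2*exp(-x).
Try f_p = A*exp(4*x). Substituting into the equation and dividing by exp(4*x) gives A = -2/5, so f_p = -2*exp(4*x)/5.

f = -2*exp(4*x)/5 + C1*exp(6*x) + C2*exp(-x)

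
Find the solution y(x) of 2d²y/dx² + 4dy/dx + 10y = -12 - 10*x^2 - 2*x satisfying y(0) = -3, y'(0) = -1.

y = -26/25 - x**2 + 3*x/5 - 89*exp(-x)*sin(2*x)/50 - 49*cos(2*x)*exp(-x)/25

Divide through by 2: y'' + 2y' + 5y = -6 - x - 5*x^2.
Characteristic equation r² + 2r + 5 = 0 has discriminant (2)² - 4·(5) = -16 < 0, so r = -1 ± 2i.
Hence y_h = C1*cos(2*x)*exp(-x) + C2*exp(-x)*sin(2*x).
For the particular solution try y_p = A0 + A1*x + A2*x^2. Substituting and matching coefficients of each power of x gives A0 = -26/25, A1 = 3/5, A2 = -1, so y_p = -26/25 - x^2 + 3*x/5.
General solution: y = -26/25 - x^2 + 3*x/5 + C1*cos(2*x)*exp(-x) + C2*exp(-x)*sin(2*x).
Apply the initial conditions: y(0) = -26/25 + C1 = -3 and y'(0) = 3/5 - C1 + 2*C2 = -1. Solving gives C1 = -49/25, C2 = -89/50.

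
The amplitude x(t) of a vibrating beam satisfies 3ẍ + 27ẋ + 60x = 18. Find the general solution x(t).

x = 3/10 + C1*exp(-4*t) + C2*exp(-5*t)

Divide through by 3: x'' + 9x' + 20x = 6.
Characteristic equation r² + 9r + 20 = 0 factors as (r + 4)(r + 5) = 0, so r = -4, -5.
Hence x_h = C1*exp(-4*t) + C2*exp(-5*t).
For the particular solution try x_p = A0. Substituting and matching coefficients of each power of t gives A0 = 3/10, so x_p = 3/10.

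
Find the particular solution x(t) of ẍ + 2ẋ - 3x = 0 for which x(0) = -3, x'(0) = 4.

x = -7*exp(-3*t)/4 - 5*exp(t)/4

Characteristic equation r² + 2r - 3 = 0 factors as (r - 1)(r + 3) = 0, so r = 1, -3.
Hence x_h = C1*exp(t) + C2*exp(-3*t).
Apply the initial conditions: x(0) = C1 + C2 = -3 and x'(0) = C1 - 3*C2 = 4. Solving gives C1 = -5/4, C2 = -7/4.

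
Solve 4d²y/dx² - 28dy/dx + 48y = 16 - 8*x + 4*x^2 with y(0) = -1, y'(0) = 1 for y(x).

y = 241/864 - 167*exp(3*x)/27 - 5*x/72 + x**2/12 + 157*exp(4*x)/32

Divide through by 4: y'' - 7y' + 12y = 4 + x^2 - 2*x.
Characteristic equation r² - 7r + 12 = 0 factors as (r - 3)(r - 4) = 0, so r = 3, 4.
Hence y_h = C1*exp(3*x) + C2*exp(4*x).
For the particular solution try y_p = A0 + A1*x + A2*x^2. Substituting and matching coefficients of each power of x gives A0 = 241/864, A1 = -5/72, A2 = 1/12, so y_p = 241/864 - 5*x/72 + x^2/12.
General solution: y = 241/864 - 5*x/72 + x^2/12 + C1*exp(3*x) + C2*exp(4*x).
Apply the initial conditions: y(0) = 241/864 + C1 + C2 = -1 and y'(0) = -5/72 + 3*C1 + 4*C2 = 1. Solving gives C1 = -167/27, C2 = 157/32.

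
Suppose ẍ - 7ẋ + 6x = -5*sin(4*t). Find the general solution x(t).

x = -35*cos(4*t)/221 + 25*sin(4*t)/442 + C1*exp(t) + C2*exp(6*t)

Characteristic equation r² - 7r + 6 = 0 factors as (r - 1)(r - 6) = 0, so r = 1, 6.
Hence x_h = C1*exp(t) + C2*exp(6*t).
Try x_p = A*cos(4*t) + B*sin(4*t). Substituting and equating the coefficients of cos(4t) and sin(4t) gives A = -35/221, B = 25/442, so x_p = -35*cos(4*t)/221 + 25*sin(4*t)/442.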